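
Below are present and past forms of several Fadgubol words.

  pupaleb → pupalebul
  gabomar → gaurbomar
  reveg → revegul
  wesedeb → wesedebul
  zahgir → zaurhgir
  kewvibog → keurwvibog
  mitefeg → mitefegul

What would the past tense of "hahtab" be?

haurhtab

"hahtab" has last vowel 'a'. The one such stem in the data (gabomar → gaurbomar) inserts -ur- after the first vowel (as do zahgir, kewvibog), so the same rule applies.
So hahtab → haurhtab.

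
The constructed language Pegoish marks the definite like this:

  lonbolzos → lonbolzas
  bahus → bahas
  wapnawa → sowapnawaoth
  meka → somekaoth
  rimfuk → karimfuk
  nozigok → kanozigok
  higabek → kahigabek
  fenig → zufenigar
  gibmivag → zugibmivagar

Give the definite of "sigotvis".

sigotvas

"sigotvis" ends in -s. The stems ending in -s (lonbolzos → lonbolzas, bahus → bahas) change the last vowel to 'a'.
The other patterns: stems ending in -a add so- … -oth around the stem; stems ending in -k add the prefix ka-; stems ending in -g add zu- … -ar around the stem.
So sigotvis → sigotvas.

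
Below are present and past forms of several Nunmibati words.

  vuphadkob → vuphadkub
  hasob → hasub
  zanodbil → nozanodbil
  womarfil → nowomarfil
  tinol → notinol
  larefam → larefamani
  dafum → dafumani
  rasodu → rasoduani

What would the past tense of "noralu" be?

"noralu" ends in -u. The one such stem in the data (rasodu → rasoduani) adds -ani, so the same rule applies.
So noralu → noraluani.

noraluani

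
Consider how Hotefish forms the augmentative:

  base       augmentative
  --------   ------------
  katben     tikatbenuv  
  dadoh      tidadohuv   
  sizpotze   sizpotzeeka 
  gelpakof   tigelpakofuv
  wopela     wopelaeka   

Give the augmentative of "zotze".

zotzeeka

"zotze" ends in a vowel. The stems ending in a vowel (wopela → wopelaeka, sizpotze → sizpotzeeka) add -eka.
So zotze → zotzeeka.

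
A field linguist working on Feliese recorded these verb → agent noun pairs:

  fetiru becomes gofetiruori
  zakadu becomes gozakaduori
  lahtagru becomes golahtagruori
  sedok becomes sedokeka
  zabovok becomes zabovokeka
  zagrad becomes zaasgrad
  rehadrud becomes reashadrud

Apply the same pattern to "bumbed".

buasmbed

fetiru and rehadrud both have last vowel 'u' yet inflect differently (gofetiruori, reashadrud), so the last vowel is not what conditions the rule; the final letter is.
"bumbed" ends in -d. The stems ending in -d (zagrad → zaasgrad, rehadrud → reashadrud) insert -as- after the first vowel.
The other patterns: stems ending in -u add go- … -ori around the stem; stems ending in -k add -eka.
So bumbed → buasmbed.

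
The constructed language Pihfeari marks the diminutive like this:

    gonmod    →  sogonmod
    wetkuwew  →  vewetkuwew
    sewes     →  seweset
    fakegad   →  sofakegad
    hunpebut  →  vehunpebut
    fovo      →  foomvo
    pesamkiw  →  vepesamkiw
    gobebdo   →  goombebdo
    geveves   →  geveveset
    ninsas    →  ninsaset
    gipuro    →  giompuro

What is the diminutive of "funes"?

funeset

ninsas and fakegad both have last vowel 'a' yet inflect differently (ninsaset, sofakegad), so the last vowel is not what conditions the rule; the final letter is.
"funes" ends in -s. The stems ending in -s (geveves → geveveset, ninsas → ninsaset, sewes → seweset) add -et.
The other patterns: stems ending in -d add the prefix so-; stems ending in -o insert -om- after the first vowel; stems ending in -t or -w add the prefix ve-.
So funes → funeset.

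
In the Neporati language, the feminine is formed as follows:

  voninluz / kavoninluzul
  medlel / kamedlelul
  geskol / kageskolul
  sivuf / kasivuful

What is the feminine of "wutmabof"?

kawutmaboful

Every pair shown (voninluz → kavoninluzul, medlel → kamedlelul, geskol → kageskolul, …) follows the same rule: add ka- … -ul around the stem.
So wutmabof → kawutmaboful.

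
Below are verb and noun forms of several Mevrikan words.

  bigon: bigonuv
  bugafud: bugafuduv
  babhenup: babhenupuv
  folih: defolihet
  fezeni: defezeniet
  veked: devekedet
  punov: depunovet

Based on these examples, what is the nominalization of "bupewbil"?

bupewbiluv

bugafud and veked both end in -d yet inflect differently (bugafuduv, devekedet), so the final letter is not what conditions the rule; the first letter is.
"bupewbil" begins with b-. The stems beginning with b- (bigon → bigonuv, bugafud → bugafuduv, babhenup → babhenupuv) add -uv.
So bupewbil → bupewbiluv.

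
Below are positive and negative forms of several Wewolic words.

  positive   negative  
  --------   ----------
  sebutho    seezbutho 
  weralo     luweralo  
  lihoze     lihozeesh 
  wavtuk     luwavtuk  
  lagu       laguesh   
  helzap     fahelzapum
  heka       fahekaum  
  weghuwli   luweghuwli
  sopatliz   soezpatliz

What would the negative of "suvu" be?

suezvu

sebutho and weralo both end in -o yet inflect differently (seezbutho, luweralo), so the final letter is not what conditions the rule; the first letter is.
"suvu" begins with s-. The stems beginning with s- (sebutho → seezbutho, sopatliz → soezpatliz) insert -ez- after the first vowel.
So suvu → suezvu.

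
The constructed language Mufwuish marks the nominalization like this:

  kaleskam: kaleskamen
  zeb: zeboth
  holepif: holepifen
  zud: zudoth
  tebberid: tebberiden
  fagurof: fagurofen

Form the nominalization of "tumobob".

zud and tebberid both end in -d yet inflect differently (zudoth, tebberiden), so the final letter is not what conditions the rule; the number of vowels is.
"tumobob" has 3 vowels. The stems with 3 vowels (fagurof → fagurofen, kaleskam → kaleskamen, holepif → holepifen) add -en.
The other pattern: stems with 1 vowel add -oth.
So tumobob → tumoboben.

tumoboben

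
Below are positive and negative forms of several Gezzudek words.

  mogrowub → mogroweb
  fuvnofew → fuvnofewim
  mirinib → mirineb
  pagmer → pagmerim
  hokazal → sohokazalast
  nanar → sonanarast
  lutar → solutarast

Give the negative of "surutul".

nanar and pagmer both end in -r yet inflect differently (sonanarast, pagmerim), so the final letter is not what conditions the rule; the last vowel is.
"surutul" has last vowel 'u'. The one such stem in the data (mogrowub → mogroweb) changes the last vowel to 'e' (as does mirinib), so the same rule applies.
So surutul → surutel.

surutel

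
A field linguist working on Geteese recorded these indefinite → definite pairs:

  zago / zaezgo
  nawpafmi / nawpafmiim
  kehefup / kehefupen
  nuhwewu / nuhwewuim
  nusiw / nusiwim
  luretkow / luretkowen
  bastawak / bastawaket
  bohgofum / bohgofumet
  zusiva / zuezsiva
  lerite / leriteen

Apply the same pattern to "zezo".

nusiw and luretkow both end in -w yet inflect differently (nusiwim, luretkowen), so the final letter is not what conditions the rule; the first letter is.
"zezo" begins with z-. The stems beginning with z- (zusiva → zuezsiva, zago → zaezgo) insert -ez- after the first vowel.
So zezo → zeezzo.

zeezzo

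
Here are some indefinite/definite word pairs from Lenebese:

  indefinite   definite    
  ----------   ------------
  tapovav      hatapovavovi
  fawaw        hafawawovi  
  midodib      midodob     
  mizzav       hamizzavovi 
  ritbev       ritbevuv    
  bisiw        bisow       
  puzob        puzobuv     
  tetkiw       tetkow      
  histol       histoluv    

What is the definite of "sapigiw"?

sapigow

ritbev and mizzav both end in -v yet inflect differently (ritbevuv, hamizzavovi), so the final letter is not what conditions the rule; the last vowel is.
"sapigiw" has last vowel 'i'. The stems whose last vowel is 'i' (midodib → midodob, bisiw → bisow, tetkiw → tetkow) change the last vowel to 'o'.
The other patterns: stems whose last vowel is 'e' or 'o' add -uv; stems whose last vowel is 'a' add ha- … -ovi around the stem.
So sapigiw → sapigow.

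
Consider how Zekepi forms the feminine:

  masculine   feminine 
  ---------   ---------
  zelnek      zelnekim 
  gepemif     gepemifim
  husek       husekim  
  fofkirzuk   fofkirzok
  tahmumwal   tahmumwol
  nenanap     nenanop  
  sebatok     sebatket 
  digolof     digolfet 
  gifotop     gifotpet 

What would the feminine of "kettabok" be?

kettabket

zelnek and fofkirzuk both end in -k yet inflect differently (zelnekim, fofkirzok), so the final letter is not what conditions the rule; the last vowel is.
"kettabok" has last vowel 'o'. The stems whose last vowel is 'o' (sebatok → sebatket, digolof → digolfet, gifotop → gifotpet) delete the last vowel and add -et.
The other patterns: stems whose last vowel is 'e' or 'i' add -im; stems whose last vowel is 'a' or 'u' change the last vowel to 'o'.
So kettabok → kettabket.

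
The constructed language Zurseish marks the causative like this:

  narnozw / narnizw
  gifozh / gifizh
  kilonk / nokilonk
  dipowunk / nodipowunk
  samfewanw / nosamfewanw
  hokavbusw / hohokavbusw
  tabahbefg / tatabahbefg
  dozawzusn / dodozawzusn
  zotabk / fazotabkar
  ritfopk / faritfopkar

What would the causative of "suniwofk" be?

narnozw and samfewanw both end in -w yet inflect differently (narnizw, nosamfewanw), so the final letter is not what conditions the rule; the second-to-last letter is.
"suniwofk" has second-to-last letter 'f'. The one such stem in the data (tabahbefg → tatabahbefg) repeats the first consonant+vowel as a prefix (as do hokavbusw, dozawzusn), so the same rule applies.
So suniwofk → susuniwofk.

susuniwofk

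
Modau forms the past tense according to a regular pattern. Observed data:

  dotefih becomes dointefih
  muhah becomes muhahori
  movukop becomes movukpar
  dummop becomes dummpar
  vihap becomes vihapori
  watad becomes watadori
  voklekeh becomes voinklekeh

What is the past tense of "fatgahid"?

faintgahid

"fatgahid" has last vowel 'i'. The one such stem in the data (dotefih → dointefih) inserts -in- after the first vowel (as does voklekeh), so the same rule applies.
The other patterns: stems whose last vowel is 'o' delete the last vowel and add -ar; stems whose last vowel is 'a' add -ori.
So fatgahid → faintgahid.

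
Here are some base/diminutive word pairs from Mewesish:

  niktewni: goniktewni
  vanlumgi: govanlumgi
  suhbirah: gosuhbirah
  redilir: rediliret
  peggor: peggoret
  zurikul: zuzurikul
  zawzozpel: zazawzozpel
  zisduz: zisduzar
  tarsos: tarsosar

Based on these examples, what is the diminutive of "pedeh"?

"pedeh" ends in -h. The one such stem in the data (suhbirah → gosuhbirah) adds the prefix go-, so the same rule applies.
So pedeh → gopedeh.

gopedeh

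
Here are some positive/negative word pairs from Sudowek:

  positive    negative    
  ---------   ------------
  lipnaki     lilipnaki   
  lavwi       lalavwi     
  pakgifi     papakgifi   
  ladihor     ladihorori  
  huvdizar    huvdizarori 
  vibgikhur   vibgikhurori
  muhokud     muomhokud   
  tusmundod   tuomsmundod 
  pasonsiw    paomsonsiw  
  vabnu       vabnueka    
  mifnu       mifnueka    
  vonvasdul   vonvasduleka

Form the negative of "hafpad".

vibgikhur and muhokud both have last vowel 'u' yet inflect differently (vibgikhurori, muomhokud), so the last vowel is not what conditions the rule; the final letter is.
"hafpad" ends in -d. The stems ending in -d (muhokud → muomhokud, tusmundod → tuomsmundod) insert -om- after the first vowel.
So hafpad → haomfpad.

haomfpad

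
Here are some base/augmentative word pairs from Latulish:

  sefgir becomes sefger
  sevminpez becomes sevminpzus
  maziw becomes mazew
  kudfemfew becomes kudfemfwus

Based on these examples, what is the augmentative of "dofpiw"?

kudfemfew and maziw both end in -w yet inflect differently (kudfemfwus, mazew), so the final letter is not what conditions the rule; the last vowel is.
"dofpiw" has last vowel 'i'. The stems whose last vowel is 'i' (maziw → mazew, sefgir → sefger) change the last vowel to 'e'.
So dofpiw → dofpew.

dofpew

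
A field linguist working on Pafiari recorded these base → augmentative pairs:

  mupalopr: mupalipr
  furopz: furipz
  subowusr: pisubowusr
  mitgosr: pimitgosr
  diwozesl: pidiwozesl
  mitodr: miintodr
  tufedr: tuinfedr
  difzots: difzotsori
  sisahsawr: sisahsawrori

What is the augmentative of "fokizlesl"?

pifokizlesl

"fokizlesl" has second-to-last letter 's'. The stems whose second-to-last letter is 's' (subowusr → pisubowusr, mitgosr → pimitgosr, diwozesl → pidiwozesl) add the prefix pi-.
The other patterns: stems whose second-to-last letter is 'p' change the last vowel to 'i'; stems whose second-to-last letter is 'd' insert -in- after the first vowel; stems whose second-to-last letter is 't' or 'w' add -ori.
So fokizlesl → pifokizlesl.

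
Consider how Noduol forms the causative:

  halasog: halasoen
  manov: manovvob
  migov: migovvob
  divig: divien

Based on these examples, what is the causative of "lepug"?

halasog and migov both have last vowel 'o' yet inflect differently (halasoen, migovvob), so the last vowel is not what conditions the rule; the final letter is.
"lepug" ends in -g. The stems ending in -g (divig → divien, halasog → halasoen) drop the final letter and add -en.
The other pattern: stems ending in -v double the final consonant and add -ob.
So lepug → lepuen.

lepuen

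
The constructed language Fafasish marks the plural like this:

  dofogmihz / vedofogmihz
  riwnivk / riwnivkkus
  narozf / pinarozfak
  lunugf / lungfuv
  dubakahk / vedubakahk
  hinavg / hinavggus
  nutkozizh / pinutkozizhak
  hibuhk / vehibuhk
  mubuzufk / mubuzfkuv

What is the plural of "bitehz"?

dubakahk and riwnivk both end in -k yet inflect differently (vedubakahk, riwnivkkus), so the final letter is not what conditions the rule; the second-to-last letter is.
"bitehz" has second-to-last letter 'h'. The stems whose second-to-last letter is 'h' (dofogmihz → vedofogmihz, dubakahk → vedubakahk, hibuhk → vehibuhk) add the prefix ve-.
The other patterns: stems whose second-to-last letter is 'z' add pi- … -ak around the stem; stems whose second-to-last letter is 'v' double the final consonant and add -us; stems whose second-to-last letter is 'f' or 'g' delete the last vowel and add -uv.
So bitehz → vebitehz.

vebitehz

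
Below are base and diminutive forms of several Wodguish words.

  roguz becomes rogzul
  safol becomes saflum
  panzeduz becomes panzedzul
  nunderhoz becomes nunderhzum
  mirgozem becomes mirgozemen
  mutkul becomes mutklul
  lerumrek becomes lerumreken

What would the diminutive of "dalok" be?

mutkul and safol both end in -l yet inflect differently (mutklul, saflum), so the final letter is not what conditions the rule; the last vowel is.
"dalok" has last vowel 'o'. The stems whose last vowel is 'o' (safol → saflum, nunderhoz → nunderhzum) delete the last vowel and add -um.
So dalok → dalkum.

dalkum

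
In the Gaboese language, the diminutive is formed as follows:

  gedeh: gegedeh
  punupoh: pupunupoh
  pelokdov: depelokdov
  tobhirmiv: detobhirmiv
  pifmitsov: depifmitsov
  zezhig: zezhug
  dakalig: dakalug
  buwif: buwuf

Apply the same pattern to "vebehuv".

punupoh and pelokdov both have last vowel 'o' yet inflect differently (pupunupoh, depelokdov), so the last vowel is not what conditions the rule; the final letter is.
"vebehuv" ends in -v. The stems ending in -v (pelokdov → depelokdov, tobhirmiv → detobhirmiv, pifmitsov → depifmitsov) add the prefix de-.
So vebehuv → devebehuv.

devebehuv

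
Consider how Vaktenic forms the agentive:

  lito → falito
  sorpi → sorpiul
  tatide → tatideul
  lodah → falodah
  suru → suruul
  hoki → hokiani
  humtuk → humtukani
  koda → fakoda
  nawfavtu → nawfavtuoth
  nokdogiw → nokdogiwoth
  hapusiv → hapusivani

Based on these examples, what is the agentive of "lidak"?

falidak

hoki and sorpi both end in -i yet inflect differently (hokiani, sorpiul), so the final letter is not what conditions the rule; the first letter is.
"lidak" begins with l-. The stems beginning with l- (lodah → falodah, lito → falito) add the prefix fa-.
The other patterns: stems beginning with n- add -oth; stems beginning with h- add -ani; stems beginning with s- or t- add -ul.
So lidak → falidak.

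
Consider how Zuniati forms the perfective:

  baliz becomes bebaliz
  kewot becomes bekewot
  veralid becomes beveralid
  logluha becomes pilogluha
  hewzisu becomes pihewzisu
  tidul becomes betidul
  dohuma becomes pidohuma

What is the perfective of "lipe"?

pilipe

tidul and hewzisu both have last vowel 'u' yet inflect differently (betidul, pihewzisu), so the last vowel is not what conditions the rule; whether the stem ends in a vowel or a consonant is.
"lipe" ends in a vowel. The stems ending in a vowel (hewzisu → pihewzisu, logluha → pilogluha, dohuma → pidohuma) add the prefix pi-.
So lipe → pilipe.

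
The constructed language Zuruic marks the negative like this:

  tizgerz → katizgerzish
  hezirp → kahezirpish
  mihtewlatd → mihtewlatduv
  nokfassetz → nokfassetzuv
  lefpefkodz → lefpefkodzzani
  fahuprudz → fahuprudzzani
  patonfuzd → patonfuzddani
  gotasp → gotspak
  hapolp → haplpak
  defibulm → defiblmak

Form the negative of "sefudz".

sefudzzani

"sefudz" has second-to-last letter 'd'. The stems whose second-to-last letter is 'd' (lefpefkodz → lefpefkodzzani, fahuprudz → fahuprudzzani) double the final consonant and add -ani.
So sefudz → sefudzzani.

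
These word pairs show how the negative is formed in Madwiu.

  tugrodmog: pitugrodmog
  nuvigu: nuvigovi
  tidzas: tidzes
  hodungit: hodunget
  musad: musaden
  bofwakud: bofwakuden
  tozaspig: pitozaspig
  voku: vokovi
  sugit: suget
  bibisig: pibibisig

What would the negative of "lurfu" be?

lurfovi

voku and bofwakud both have last vowel 'u' yet inflect differently (vokovi, bofwakuden), so the last vowel is not what conditions the rule; the final letter is.
"lurfu" ends in -u. The stems ending in -u (voku → vokovi, nuvigu → nuvigovi) drop the final letter and add -ovi.
So lurfu → lurfovi.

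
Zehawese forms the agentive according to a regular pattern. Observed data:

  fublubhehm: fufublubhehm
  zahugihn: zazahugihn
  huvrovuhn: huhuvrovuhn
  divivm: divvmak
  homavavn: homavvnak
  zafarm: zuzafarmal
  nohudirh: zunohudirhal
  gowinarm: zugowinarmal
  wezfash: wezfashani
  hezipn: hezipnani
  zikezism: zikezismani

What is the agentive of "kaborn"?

fublubhehm and divivm both end in -m yet inflect differently (fufublubhehm, divvmak), so the final letter is not what conditions the rule; the second-to-last letter is.
"kaborn" has second-to-last letter 'r'. The stems whose second-to-last letter is 'r' (zafarm → zuzafarmal, nohudirh → zunohudirhal, gowinarm → zugowinarmal) add zu- … -al around the stem.
So kaborn → zukabornal.

zukabornal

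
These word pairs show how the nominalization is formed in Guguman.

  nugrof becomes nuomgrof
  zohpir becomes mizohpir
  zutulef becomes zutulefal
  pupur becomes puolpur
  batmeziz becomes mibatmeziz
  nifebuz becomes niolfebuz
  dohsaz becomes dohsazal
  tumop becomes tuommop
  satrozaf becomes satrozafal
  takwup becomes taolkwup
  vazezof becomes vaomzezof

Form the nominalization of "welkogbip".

miwelkogbip

zohpir and pupur both end in -r yet inflect differently (mizohpir, puolpur), so the final letter is not what conditions the rule; the last vowel is.
"welkogbip" has last vowel 'i'. The stems whose last vowel is 'i' (zohpir → mizohpir, batmeziz → mibatmeziz) add the prefix mi-.
So welkogbip → miwelkogbip.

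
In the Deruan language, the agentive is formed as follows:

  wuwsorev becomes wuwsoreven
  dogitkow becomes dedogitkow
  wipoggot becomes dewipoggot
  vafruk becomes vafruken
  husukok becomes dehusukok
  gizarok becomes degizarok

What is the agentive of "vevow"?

devevow

husukok and vafruk both end in -k yet inflect differently (dehusukok, vafruken), so the final letter is not what conditions the rule; the last vowel is.
"vevow" has last vowel 'o'. The stems whose last vowel is 'o' (husukok → dehusukok, wipoggot → dewipoggot, dogitkow → dedogitkow) add the prefix de-.
The other pattern: stems whose last vowel is 'e' or 'u' add -en.
So vevow → devevow.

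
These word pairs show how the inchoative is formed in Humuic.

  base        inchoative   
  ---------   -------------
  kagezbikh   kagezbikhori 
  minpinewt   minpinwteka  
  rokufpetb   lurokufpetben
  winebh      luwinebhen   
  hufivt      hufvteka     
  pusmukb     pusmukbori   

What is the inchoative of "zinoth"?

luzinothen

rokufpetb and pusmukb both end in -b yet inflect differently (lurokufpetben, pusmukbori), so the final letter is not what conditions the rule; the second-to-last letter is.
"zinoth" has second-to-last letter 't'. The one such stem in the data (rokufpetb → lurokufpetben) adds lu- … -en around the stem, so the same rule applies.
The other patterns: stems whose second-to-last letter is 'k' add -ori; stems whose second-to-last letter is 'v' or 'w' delete the last vowel and add -eka.
So zinoth → luzinothen.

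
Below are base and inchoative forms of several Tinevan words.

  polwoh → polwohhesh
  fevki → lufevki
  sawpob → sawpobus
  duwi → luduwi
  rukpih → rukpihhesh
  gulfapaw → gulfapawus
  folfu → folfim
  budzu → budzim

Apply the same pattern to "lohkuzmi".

lulohkuzmi

fevki and rukpih both have last vowel 'i' yet inflect differently (lufevki, rukpihhesh), so the last vowel is not what conditions the rule; the final letter is.
"lohkuzmi" ends in -i. The stems ending in -i (fevki → lufevki, duwi → luduwi) add the prefix lu-.
So lohkuzmi → lulohkuzmi.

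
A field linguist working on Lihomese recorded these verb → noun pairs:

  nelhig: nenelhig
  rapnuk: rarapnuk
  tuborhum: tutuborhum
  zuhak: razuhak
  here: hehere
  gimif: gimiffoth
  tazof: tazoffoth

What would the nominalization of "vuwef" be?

gimif and nelhig both have last vowel 'i' yet inflect differently (gimiffoth, nenelhig), so the last vowel is not what conditions the rule; the final letter is.
"vuwef" ends in -f. The stems ending in -f (gimif → gimiffoth, tazof → tazoffoth) double the final consonant and add -oth.
So vuwef → vuweffoth.

vuweffoth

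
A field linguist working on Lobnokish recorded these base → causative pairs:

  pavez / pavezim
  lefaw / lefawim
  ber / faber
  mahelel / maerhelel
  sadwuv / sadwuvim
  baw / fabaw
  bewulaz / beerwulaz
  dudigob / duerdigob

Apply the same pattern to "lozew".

baw and lefaw both end in -w yet inflect differently (fabaw, lefawim), so the final letter is not what conditions the rule; the number of vowels is.
"lozew" has 2 vowels. The stems with 2 vowels (lefaw → lefawim, sadwuv → sadwuvim, pavez → pavezim) add -im.
So lozew → lozewim.

lozewim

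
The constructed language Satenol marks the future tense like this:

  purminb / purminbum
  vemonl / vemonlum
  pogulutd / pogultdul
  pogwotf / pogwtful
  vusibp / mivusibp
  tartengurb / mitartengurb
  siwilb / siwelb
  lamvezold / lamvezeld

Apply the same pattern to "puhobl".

purminb and tartengurb both end in -b yet inflect differently (purminbum, mitartengurb), so the final letter is not what conditions the rule; the second-to-last letter is.
"puhobl" has second-to-last letter 'b'. The one such stem in the data (vusibp → mivusibp) adds the prefix mi-, so the same rule applies.
The other patterns: stems whose second-to-last letter is 'n' add -um; stems whose second-to-last letter is 't' delete the last vowel and add -ul; stems whose second-to-last letter is 'l' change the last vowel to 'e'.
So puhobl → mipuhobl.

mipuhobl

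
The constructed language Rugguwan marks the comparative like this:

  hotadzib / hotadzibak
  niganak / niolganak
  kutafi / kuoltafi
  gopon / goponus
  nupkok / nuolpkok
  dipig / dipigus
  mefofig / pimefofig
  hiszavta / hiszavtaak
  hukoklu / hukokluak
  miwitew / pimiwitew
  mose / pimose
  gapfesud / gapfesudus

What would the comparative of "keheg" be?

keolheg

dipig and mefofig both end in -g yet inflect differently (dipigus, pimefofig), so the final letter is not what conditions the rule; the first letter is.
"keheg" begins with k-. The one such stem in the data (kutafi → kuoltafi) inserts -ol- after the first vowel (as do niganak, nupkok), so the same rule applies.
The other patterns: stems beginning with h- add -ak; stems beginning with d- or g- add -us; stems beginning with m- add the prefix pi-.
So keheg → keolheg.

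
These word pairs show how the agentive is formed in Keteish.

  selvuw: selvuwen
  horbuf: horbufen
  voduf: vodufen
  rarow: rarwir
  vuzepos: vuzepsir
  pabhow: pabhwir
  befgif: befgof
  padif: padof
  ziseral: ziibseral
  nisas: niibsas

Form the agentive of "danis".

selvuw and rarow both end in -w yet inflect differently (selvuwen, rarwir), so the final letter is not what conditions the rule; the last vowel is.
"danis" has last vowel 'i'. The stems whose last vowel is 'i' (befgif → befgof, padif → padof) change the last vowel to 'o'.
The other patterns: stems whose last vowel is 'u' add -en; stems whose last vowel is 'o' delete the last vowel and add -ir; stems whose last vowel is 'a' insert -ib- after the first vowel.
So danis → danos.

danos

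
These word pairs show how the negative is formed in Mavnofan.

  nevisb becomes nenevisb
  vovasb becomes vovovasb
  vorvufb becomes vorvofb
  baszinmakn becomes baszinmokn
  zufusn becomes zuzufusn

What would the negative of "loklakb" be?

loklokb

zufusn and baszinmakn both end in -n yet inflect differently (zuzufusn, baszinmokn), so the final letter is not what conditions the rule; the second-to-last letter is.
"loklakb" has second-to-last letter 'k'. The one such stem in the data (baszinmakn → baszinmokn) changes the last vowel to 'o' (as does vorvufb), so the same rule applies.
The other pattern: stems whose second-to-last letter is 's' repeat the first consonant+vowel as a prefix.
So loklakb → loklokb.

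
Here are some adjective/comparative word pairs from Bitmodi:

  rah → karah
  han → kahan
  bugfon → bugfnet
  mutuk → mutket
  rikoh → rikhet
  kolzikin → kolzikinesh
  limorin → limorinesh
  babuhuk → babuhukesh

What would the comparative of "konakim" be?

han and bugfon both end in -n yet inflect differently (kahan, bugfnet), so the final letter is not what conditions the rule; the number of vowels is.
"konakim" has 3 vowels. The stems with 3 vowels (kolzikin → kolzikinesh, limorin → limorinesh, babuhuk → babuhukesh) add -esh.
The other patterns: stems with 1 vowel add the prefix ka-; stems with 2 vowels delete the last vowel and add -et.
So konakim → konakimesh.

konakimesh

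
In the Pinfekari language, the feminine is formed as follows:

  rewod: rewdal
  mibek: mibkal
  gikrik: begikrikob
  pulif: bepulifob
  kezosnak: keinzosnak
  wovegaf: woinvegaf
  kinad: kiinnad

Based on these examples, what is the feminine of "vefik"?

mibek and gikrik both end in -k yet inflect differently (mibkal, begikrikob), so the final letter is not what conditions the rule; the last vowel is.
"vefik" has last vowel 'i'. The stems whose last vowel is 'i' (gikrik → begikrikob, pulif → bepulifob) add be- … -ob around the stem.
The other patterns: stems whose last vowel is 'e' or 'o' delete the last vowel and add -al; stems whose last vowel is 'a' insert -in- after the first vowel.
So vefik → bevefikob.

bevefikob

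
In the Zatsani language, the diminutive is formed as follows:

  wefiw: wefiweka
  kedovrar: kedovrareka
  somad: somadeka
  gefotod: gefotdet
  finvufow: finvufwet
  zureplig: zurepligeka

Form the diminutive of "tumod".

tumdet

"tumod" has last vowel 'o'. The stems whose last vowel is 'o' (gefotod → gefotdet, finvufow → finvufwet) delete the last vowel and add -et.
The other pattern: stems whose last vowel is 'a' or 'i' add -eka.
So tumod → tumdet.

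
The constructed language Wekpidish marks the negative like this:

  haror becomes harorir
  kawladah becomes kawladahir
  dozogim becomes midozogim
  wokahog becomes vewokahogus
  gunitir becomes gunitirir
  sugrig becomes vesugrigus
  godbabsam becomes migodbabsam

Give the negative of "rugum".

"rugum" ends in -m. The stems ending in -m (dozogim → midozogim, godbabsam → migodbabsam) add the prefix mi-.
So rugum → mirugum.

mirugum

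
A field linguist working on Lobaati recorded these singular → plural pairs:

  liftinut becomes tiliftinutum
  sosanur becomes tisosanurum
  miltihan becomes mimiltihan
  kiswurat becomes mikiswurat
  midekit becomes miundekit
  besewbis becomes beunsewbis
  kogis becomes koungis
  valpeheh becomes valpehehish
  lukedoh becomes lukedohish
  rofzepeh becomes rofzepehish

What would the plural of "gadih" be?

gaundih

"gadih" has last vowel 'i'. The stems whose last vowel is 'i' (midekit → miundekit, besewbis → beunsewbis, kogis → koungis) insert -un- after the first vowel.
The other patterns: stems whose last vowel is 'u' add ti- … -um around the stem; stems whose last vowel is 'a' add the prefix mi-; stems whose last vowel is 'e' or 'o' add -ish.
So gadih → gaundih.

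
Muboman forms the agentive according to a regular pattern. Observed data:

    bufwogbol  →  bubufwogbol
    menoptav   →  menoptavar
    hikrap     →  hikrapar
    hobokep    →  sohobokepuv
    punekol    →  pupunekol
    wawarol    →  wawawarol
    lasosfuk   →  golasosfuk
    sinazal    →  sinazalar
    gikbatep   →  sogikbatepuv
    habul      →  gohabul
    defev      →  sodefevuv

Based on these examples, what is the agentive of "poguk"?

gopoguk

"poguk" has last vowel 'u'. The stems whose last vowel is 'u' (habul → gohabul, lasosfuk → golasosfuk) add the prefix go-.
So poguk → gopoguk.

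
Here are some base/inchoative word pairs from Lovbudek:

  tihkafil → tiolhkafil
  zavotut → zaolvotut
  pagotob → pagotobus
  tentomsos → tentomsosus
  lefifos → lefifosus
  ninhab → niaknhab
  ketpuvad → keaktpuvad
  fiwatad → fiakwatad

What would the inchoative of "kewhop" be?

"kewhop" has last vowel 'o'. The stems whose last vowel is 'o' (pagotob → pagotobus, tentomsos → tentomsosus, lefifos → lefifosus) add -us.
So kewhop → kewhopus.

kewhopus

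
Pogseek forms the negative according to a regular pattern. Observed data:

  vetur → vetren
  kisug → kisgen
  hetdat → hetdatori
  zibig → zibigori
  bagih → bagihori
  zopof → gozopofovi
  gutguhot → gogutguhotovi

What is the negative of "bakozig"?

"bakozig" has last vowel 'i'. The stems whose last vowel is 'i' (zibig → zibigori, bagih → bagihori) add -ori.
The other patterns: stems whose last vowel is 'u' delete the last vowel and add -en; stems whose last vowel is 'o' add go- … -ovi around the stem.
So bakozig → bakozigori.

bakozigori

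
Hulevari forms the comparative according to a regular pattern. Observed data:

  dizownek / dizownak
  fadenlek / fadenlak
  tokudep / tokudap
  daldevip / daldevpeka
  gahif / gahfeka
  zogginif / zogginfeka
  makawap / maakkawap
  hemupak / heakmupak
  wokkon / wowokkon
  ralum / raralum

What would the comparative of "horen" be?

horan

tokudep and daldevip both end in -p yet inflect differently (tokudap, daldevpeka), so the final letter is not what conditions the rule; the last vowel is.
"horen" has last vowel 'e'. The stems whose last vowel is 'e' (dizownek → dizownak, fadenlek → fadenlak, tokudep → tokudap) change the last vowel to 'a'.
The other patterns: stems whose last vowel is 'i' delete the last vowel and add -eka; stems whose last vowel is 'a' insert -ak- after the first vowel; stems whose last vowel is 'o' or 'u' repeat the first consonant+vowel as a prefix.
So horen → horan.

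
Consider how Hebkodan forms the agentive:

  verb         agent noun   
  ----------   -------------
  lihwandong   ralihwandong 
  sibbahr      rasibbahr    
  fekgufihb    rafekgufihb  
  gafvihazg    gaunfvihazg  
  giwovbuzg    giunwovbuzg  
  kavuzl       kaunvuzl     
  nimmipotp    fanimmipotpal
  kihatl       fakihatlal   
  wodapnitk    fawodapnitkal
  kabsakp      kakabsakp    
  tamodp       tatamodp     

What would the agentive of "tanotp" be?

lihwandong and gafvihazg both end in -g yet inflect differently (ralihwandong, gaunfvihazg), so the final letter is not what conditions the rule; the second-to-last letter is.
"tanotp" has second-to-last letter 't'. The stems whose second-to-last letter is 't' (nimmipotp → fanimmipotpal, kihatl → fakihatlal, wodapnitk → fawodapnitkal) add fa- … -al around the stem.
The other patterns: stems whose second-to-last letter is 'h' or 'n' add the prefix ra-; stems whose second-to-last letter is 'z' insert -un- after the first vowel; stems whose second-to-last letter is 'd' or 'k' repeat the first consonant+vowel as a prefix.
So tanotp → fatanotpal.

fatanotpal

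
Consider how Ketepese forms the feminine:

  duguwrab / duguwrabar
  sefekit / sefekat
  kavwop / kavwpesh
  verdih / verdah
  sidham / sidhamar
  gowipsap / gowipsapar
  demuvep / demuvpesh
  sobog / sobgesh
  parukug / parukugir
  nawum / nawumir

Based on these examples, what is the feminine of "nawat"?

sidham and nawum both end in -m yet inflect differently (sidhamar, nawumir), so the final letter is not what conditions the rule; the last vowel is.
"nawat" has last vowel 'a'. The stems whose last vowel is 'a' (duguwrab → duguwrabar, gowipsap → gowipsapar, sidham → sidhamar) add -ar.
So nawat → nawatar.

nawatar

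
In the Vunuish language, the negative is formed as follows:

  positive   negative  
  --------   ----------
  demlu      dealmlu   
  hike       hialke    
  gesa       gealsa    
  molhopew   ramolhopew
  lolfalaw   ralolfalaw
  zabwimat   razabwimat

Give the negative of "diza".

dialza

hike and molhopew both have last vowel 'e' yet inflect differently (hialke, ramolhopew), so the last vowel is not what conditions the rule; whether the stem ends in a vowel or a consonant is.
"diza" ends in a vowel. The stems ending in a vowel (demlu → dealmlu, hike → hialke, gesa → gealsa) insert -al- after the first vowel.
The other pattern: stems ending in a consonant add the prefix ra-.
So diza → dialza.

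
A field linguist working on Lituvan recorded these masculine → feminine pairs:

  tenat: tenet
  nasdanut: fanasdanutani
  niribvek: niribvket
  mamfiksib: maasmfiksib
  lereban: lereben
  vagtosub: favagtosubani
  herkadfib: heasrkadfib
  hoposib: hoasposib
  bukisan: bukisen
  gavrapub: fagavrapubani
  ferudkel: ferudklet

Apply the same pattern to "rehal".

"rehal" has last vowel 'a'. The stems whose last vowel is 'a' (bukisan → bukisen, lereban → lereben, tenat → tenet) change the last vowel to 'e'.
So rehal → rehel.

rehel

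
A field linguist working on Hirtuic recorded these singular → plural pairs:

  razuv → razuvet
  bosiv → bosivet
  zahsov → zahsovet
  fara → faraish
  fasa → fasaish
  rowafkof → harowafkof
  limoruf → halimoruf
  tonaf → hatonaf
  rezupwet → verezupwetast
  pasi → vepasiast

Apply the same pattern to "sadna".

sadnaish

"sadna" ends in -a. The stems ending in -a (fara → faraish, fasa → fasaish) add -ish.
The other patterns: stems ending in -v add -et; stems ending in -f add the prefix ha-; stems ending in -i or -t add ve- … -ast around the stem.
So sadna → sadnaish.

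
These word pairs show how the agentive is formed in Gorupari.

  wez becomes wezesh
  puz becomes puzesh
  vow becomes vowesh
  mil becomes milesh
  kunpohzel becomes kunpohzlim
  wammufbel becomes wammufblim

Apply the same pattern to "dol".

"dol" has 1 vowel. The stems with 1 vowel (wez → wezesh, puz → puzesh, vow → vowesh) add -esh.
The other pattern: stems with 3 vowels delete the last vowel and add -im.
So dol → dolesh.

dolesh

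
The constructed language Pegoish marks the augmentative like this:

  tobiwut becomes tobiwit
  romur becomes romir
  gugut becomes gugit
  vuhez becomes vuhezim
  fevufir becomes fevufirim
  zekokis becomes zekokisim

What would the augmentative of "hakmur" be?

romur and fevufir both end in -r yet inflect differently (romir, fevufirim), so the final letter is not what conditions the rule; the last vowel is.
"hakmur" has last vowel 'u'. The stems whose last vowel is 'u' (tobiwut → tobiwit, romur → romir, gugut → gugit) change the last vowel to 'i'.
So hakmur → hakmir.

hakmir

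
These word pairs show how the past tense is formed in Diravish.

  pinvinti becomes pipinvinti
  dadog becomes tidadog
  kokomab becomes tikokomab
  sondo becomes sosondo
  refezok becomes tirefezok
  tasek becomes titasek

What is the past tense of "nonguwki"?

"nonguwki" ends in a vowel. The stems ending in a vowel (pinvinti → pipinvinti, sondo → sosondo) repeat the first consonant+vowel as a prefix.
So nonguwki → nononguwki.

nononguwki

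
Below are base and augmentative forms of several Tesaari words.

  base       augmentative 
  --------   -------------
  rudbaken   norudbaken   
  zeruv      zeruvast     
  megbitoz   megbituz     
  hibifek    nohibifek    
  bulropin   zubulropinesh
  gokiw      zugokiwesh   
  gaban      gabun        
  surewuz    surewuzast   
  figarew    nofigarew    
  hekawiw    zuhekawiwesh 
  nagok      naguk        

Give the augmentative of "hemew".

hekawiw and figarew both end in -w yet inflect differently (zuhekawiwesh, nofigarew), so the final letter is not what conditions the rule; the last vowel is.
"hemew" has last vowel 'e'. The stems whose last vowel is 'e' (figarew → nofigarew, rudbaken → norudbaken, hibifek → nohibifek) add the prefix no-.
The other patterns: stems whose last vowel is 'u' add -ast; stems whose last vowel is 'i' add zu- … -esh around the stem; stems whose last vowel is 'a' or 'o' change the last vowel to 'u'.
So hemew → nohemew.

nohemew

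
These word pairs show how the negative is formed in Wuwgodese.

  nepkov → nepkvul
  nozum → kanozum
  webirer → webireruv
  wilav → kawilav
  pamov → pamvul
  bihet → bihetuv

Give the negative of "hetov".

"hetov" has last vowel 'o'. The stems whose last vowel is 'o' (pamov → pamvul, nepkov → nepkvul) delete the last vowel and add -ul.
The other patterns: stems whose last vowel is 'e' add -uv; stems whose last vowel is 'a' or 'u' add the prefix ka-.
So hetov → hetvul.

hetvul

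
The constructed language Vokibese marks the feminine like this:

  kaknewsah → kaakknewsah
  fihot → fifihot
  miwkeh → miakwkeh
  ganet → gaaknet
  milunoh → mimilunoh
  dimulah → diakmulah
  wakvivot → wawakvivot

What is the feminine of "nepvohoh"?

nenepvohoh

"nepvohoh" has last vowel 'o'. The stems whose last vowel is 'o' (fihot → fifihot, wakvivot → wawakvivot, milunoh → mimilunoh) repeat the first consonant+vowel as a prefix.
So nepvohoh → nenepvohoh.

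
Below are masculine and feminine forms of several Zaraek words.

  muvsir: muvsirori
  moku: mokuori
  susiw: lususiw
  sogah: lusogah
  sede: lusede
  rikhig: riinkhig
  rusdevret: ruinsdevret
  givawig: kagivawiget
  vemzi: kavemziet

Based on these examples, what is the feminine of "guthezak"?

"guthezak" begins with g-. The one such stem in the data (givawig → kagivawiget) adds ka- … -et around the stem, so the same rule applies.
The other patterns: stems beginning with m- add -ori; stems beginning with s- add the prefix lu-; stems beginning with r- insert -in- after the first vowel.
So guthezak → kaguthezaket.

kaguthezaket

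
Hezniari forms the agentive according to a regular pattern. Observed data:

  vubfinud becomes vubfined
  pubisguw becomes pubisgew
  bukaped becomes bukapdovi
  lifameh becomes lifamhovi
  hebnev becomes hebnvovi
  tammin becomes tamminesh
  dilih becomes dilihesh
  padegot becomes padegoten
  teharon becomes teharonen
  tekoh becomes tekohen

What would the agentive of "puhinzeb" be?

vubfinud and bukaped both end in -d yet inflect differently (vubfined, bukapdovi), so the final letter is not what conditions the rule; the last vowel is.
"puhinzeb" has last vowel 'e'. The stems whose last vowel is 'e' (bukaped → bukapdovi, lifameh → lifamhovi, hebnev → hebnvovi) delete the last vowel and add -ovi.
The other patterns: stems whose last vowel is 'u' change the last vowel to 'e'; stems whose last vowel is 'i' add -esh; stems whose last vowel is 'o' add -en.
So puhinzeb → puhinzbovi.

puhinzbovi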